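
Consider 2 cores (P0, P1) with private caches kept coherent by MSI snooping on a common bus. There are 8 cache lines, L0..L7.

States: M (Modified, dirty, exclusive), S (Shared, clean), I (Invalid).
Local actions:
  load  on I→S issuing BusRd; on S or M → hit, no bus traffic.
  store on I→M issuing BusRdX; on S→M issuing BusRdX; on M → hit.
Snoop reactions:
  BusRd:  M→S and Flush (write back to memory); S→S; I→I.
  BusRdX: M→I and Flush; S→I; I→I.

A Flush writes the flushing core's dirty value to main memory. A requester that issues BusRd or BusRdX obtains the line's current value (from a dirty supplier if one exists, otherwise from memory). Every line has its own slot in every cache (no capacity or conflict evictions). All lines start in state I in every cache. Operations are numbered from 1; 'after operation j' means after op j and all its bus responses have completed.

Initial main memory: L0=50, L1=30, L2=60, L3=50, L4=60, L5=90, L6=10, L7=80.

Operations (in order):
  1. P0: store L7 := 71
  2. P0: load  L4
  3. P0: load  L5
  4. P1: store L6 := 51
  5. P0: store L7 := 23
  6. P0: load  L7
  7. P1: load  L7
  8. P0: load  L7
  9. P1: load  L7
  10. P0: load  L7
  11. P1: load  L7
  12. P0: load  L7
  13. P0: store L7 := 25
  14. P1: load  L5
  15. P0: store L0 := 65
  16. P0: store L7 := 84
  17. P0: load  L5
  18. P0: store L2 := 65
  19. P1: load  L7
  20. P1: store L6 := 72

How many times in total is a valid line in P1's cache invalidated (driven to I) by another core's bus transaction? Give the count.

  op1 P0: store L7 := 71 → M/I on L7; bus BusRdX; mem=80
  op2 P0: load  L4 → S/I on L4; bus BusRd; mem=60
  op3 P0: load  L5 → S/I on L5; bus BusRd; mem=90
  op4 P1: store L6 := 51 → I/M on L6; bus BusRdX; mem=10
  op5 P0: store L7 := 23 → M/I on L7; bus (none); mem=80
  op6 P0: load  L7 → M/I on L7; bus (none); mem=80
  op7 P1: load  L7 → S/S on L7; bus BusRd Flush; mem=23
  op8 P0: load  L7 → S/S on L7; bus (none); mem=23
  op9 P1: load  L7 → S/S on L7; bus (none); mem=23
  op10 P0: load  L7 → S/S on L7; bus (none); mem=23
  op11 P1: load  L7 → S/S on L7; bus (none); mem=23
  op12 P0: load  L7 → S/S on L7; bus (none); mem=23
  op13 P0: store L7 := 25 → M/I on L7; bus BusRdX; mem=23
  op14 P1: load  L5 → S/S on L5; bus BusRd; mem=90
  op15 P0: store L0 := 65 → M/I on L0; bus BusRdX; mem=50
  op16 P0: store L7 := 84 → M/I on L7; bus (none); mem=23
  op17 P0: load  L5 → S/S on L5; bus (none); mem=90
  op18 P0: store L2 := 65 → M/I on L2; bus BusRdX; mem=60
  op19 P1: load  L7 → S/S on L7; bus BusRd Flush; mem=84
  op20 P1: store L6 := 72 → I/M on L6; bus (none); mem=10

invalidations = 1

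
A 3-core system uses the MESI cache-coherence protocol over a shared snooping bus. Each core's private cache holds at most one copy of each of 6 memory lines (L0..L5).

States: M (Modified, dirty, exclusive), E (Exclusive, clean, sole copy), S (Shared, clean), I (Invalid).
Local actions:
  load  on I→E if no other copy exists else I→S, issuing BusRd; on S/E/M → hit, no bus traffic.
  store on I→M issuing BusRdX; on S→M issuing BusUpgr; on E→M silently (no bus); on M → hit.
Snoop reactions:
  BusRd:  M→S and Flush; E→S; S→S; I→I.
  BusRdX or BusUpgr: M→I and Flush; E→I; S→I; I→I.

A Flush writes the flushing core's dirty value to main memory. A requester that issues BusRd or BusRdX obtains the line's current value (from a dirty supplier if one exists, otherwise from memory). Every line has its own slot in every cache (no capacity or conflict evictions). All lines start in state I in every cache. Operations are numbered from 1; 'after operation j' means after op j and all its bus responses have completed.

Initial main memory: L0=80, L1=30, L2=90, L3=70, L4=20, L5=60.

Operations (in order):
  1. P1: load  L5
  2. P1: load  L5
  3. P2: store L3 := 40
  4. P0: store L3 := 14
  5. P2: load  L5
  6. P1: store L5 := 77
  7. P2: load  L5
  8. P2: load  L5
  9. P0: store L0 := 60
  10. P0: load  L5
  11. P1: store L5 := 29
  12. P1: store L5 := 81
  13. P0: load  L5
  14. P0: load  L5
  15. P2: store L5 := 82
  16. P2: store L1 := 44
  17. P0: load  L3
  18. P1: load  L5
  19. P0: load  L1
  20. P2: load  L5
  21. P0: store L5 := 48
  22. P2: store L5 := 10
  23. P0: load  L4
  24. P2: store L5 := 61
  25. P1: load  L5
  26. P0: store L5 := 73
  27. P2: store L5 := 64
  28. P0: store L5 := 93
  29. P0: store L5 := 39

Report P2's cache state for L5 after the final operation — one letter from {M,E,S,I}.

[1] P1: load  L5 | P0:I, P1:E(60), P2:I | bus: BusRd
[2] P1: load  L5 | P0:I, P1:E(60), P2:I | bus: none
[3] P2: store L3 := 40 | P0:I, P1:I, P2:M(40) | bus: BusRdX
[4] P0: store L3 := 14 | P0:M(14), P1:I, P2:I | bus: BusRdX,Flush
[5] P2: load  L5 | P0:I, P1:S(60), P2:S(60) | bus: BusRd
[6] P1: store L5 := 77 | P0:I, P1:M(77), P2:I | bus: BusUpgr
[7] P2: load  L5 | P0:I, P1:S(77), P2:S(77) | bus: BusRd,Flush
[8] P2: load  L5 | P0:I, P1:S(77), P2:S(77) | bus: none
[9] P0: store L0 := 60 | P0:M(60), P1:I, P2:I | bus: BusRdX
[10] P0: load  L5 | P0:S(77), P1:S(77), P2:S(77) | bus: BusRd
[11] P1: store L5 := 29 | P0:I, P1:M(29), P2:I | bus: BusUpgr
[12] P1: store L5 := 81 | P0:I, P1:M(81), P2:I | bus: none
[13] P0: load  L5 | P0:S(81), P1:S(81), P2:I | bus: BusRd,Flush
[14] P0: load  L5 | P0:S(81), P1:S(81), P2:I | bus: none
[15] P2: store L5 := 82 | P0:I, P1:I, P2:M(82) | bus: BusRdX
[16] P2: store L1 := 44 | P0:I, P1:I, P2:M(44) | bus: BusRdX
[17] P0: load  L3 | P0:M(14), P1:I, P2:I | bus: none
[18] P1: load  L5 | P0:I, P1:S(82), P2:S(82) | bus: BusRd,Flush
[19] P0: load  L1 | P0:S(44), P1:I, P2:S(44) | bus: BusRd,Flush
[20] P2: load  L5 | P0:I, P1:S(82), P2:S(82) | bus: none
[21] P0: store L5 := 48 | P0:M(48), P1:I, P2:I | bus: BusRdX
[22] P2: store L5 := 10 | P0:I, P1:I, P2:M(10) | bus: BusRdX,Flush
[23] P0: load  L4 | P0:E(20), P1:I, P2:I | bus: BusRd
[24] P2: store L5 := 61 | P0:I, P1:I, P2:M(61) | bus: none
[25] P1: load  L5 | P0:I, P1:S(61), P2:S(61) | bus: BusRd,Flush
[26] P0: store L5 := 73 | P0:M(73), P1:I, P2:I | bus: BusRdX
[27] P2: store L5 := 64 | P0:I, P1:I, P2:M(64) | bus: BusRdX,Flush
[28] P0: store L5 := 93 | P0:M(93), P1:I, P2:I | bus: BusRdX,Flush
[29] P0: store L5 := 39 | P0:M(39), P1:I, P2:I | bus: none

state = I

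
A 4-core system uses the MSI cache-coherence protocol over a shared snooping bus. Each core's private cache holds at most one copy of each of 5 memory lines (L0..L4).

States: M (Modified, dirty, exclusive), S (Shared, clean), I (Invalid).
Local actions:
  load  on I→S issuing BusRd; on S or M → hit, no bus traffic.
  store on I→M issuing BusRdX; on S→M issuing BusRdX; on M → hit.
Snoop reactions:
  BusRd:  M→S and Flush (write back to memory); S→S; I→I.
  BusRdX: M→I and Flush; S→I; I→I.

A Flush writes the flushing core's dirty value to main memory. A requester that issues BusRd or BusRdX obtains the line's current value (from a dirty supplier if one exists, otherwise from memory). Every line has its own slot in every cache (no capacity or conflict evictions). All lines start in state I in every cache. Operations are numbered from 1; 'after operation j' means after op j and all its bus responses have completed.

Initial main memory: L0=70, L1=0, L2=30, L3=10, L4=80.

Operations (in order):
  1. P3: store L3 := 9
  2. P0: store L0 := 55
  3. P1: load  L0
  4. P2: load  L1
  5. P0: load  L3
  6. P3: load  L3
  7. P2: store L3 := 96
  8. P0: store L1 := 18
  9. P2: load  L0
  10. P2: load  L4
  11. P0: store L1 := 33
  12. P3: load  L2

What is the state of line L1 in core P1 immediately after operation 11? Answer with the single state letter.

step 1: P3: store L3 := 9  ⟶  IIIM  (L3)  txn=BusRdX  M[L3]=10
step 2: P0: store L0 := 55  ⟶  MIII  (L0)  txn=BusRdX  M[L0]=70
step 3: P1: load  L0  ⟶  SSII  (L0)  txn=BusRd+Flush  M[L0]=55
step 4: P2: load  L1  ⟶  IISI  (L1)  txn=BusRd  M[L1]=0
step 5: P0: load  L3  ⟶  SIIS  (L3)  txn=BusRd+Flush  M[L3]=9
step 6: P3: load  L3  ⟶  SIIS  (L3)  txn=∅  M[L3]=9
step 7: P2: store L3 := 96  ⟶  IIMI  (L3)  txn=BusRdX  M[L3]=9
step 8: P0: store L1 := 18  ⟶  MIII  (L1)  txn=BusRdX  M[L1]=0
step 9: P2: load  L0  ⟶  SSSI  (L0)  txn=BusRd  M[L0]=55
step 10: P2: load  L4  ⟶  IISI  (L4)  txn=BusRd  M[L4]=80
step 11: P0: store L1 := 33  ⟶  MIII  (L1)  txn=∅  M[L1]=0
step 12: P3: load  L2  ⟶  IIIS  (L2)  txn=BusRd  M[L2]=30

state = I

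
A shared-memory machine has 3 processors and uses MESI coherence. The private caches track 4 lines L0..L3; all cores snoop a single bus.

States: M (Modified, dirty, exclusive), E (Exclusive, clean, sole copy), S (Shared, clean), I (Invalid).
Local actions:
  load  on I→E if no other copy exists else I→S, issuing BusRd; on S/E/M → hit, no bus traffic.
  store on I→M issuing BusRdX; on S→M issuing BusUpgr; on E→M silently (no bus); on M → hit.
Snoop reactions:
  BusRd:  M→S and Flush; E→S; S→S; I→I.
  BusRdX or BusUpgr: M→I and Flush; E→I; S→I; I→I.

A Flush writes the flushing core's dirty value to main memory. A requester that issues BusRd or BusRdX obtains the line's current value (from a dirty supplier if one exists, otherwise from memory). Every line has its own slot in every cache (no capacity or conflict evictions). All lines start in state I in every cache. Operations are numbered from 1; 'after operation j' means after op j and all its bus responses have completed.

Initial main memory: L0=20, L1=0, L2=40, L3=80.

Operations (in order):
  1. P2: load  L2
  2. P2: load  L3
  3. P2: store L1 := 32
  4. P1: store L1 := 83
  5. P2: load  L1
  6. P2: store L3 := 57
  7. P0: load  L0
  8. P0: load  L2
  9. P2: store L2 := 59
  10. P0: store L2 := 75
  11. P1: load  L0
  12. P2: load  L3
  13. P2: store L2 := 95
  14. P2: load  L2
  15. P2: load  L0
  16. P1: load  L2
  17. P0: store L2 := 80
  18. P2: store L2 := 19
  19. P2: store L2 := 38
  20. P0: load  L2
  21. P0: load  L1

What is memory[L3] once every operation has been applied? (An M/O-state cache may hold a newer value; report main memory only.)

memory[L3] = 80

  op1 P2: load  L2 → I/I/E on L2; bus BusRd; mem=40
  op2 P2: load  L3 → I/I/E on L3; bus BusRd; mem=80
  op3 P2: store L1 := 32 → I/I/M on L1; bus BusRdX; mem=0
  op4 P1: store L1 := 83 → I/M/I on L1; bus BusRdX Flush; mem=32
  op5 P2: load  L1 → I/S/S on L1; bus BusRd Flush; mem=83
  op6 P2: store L3 := 57 → I/I/M on L3; bus (none); mem=80
  op7 P0: load  L0 → E/I/I on L0; bus BusRd; mem=20
  op8 P0: load  L2 → S/I/S on L2; bus BusRd; mem=40
  op9 P2: store L2 := 59 → I/I/M on L2; bus BusUpgr; mem=40
  op10 P0: store L2 := 75 → M/I/I on L2; bus BusRdX Flush; mem=59
  op11 P1: load  L0 → S/S/I on L0; bus BusRd; mem=20
  op12 P2: load  L3 → I/I/M on L3; bus (none); mem=80
  op13 P2: store L2 := 95 → I/I/M on L2; bus BusRdX Flush; mem=75
  op14 P2: load  L2 → I/I/M on L2; bus (none); mem=75
  op15 P2: load  L0 → S/S/S on L0; bus BusRd; mem=20
  op16 P1: load  L2 → I/S/S on L2; bus BusRd Flush; mem=95
  op17 P0: store L2 := 80 → M/I/I on L2; bus BusRdX; mem=95
  op18 P2: store L2 := 19 → I/I/M on L2; bus BusRdX Flush; mem=80
  op19 P2: store L2 := 38 → I/I/M on L2; bus (none); mem=80
  op20 P0: load  L2 → S/I/S on L2; bus BusRd Flush; mem=38
  op21 P0: load  L1 → S/S/S on L1; bus BusRd; mem=83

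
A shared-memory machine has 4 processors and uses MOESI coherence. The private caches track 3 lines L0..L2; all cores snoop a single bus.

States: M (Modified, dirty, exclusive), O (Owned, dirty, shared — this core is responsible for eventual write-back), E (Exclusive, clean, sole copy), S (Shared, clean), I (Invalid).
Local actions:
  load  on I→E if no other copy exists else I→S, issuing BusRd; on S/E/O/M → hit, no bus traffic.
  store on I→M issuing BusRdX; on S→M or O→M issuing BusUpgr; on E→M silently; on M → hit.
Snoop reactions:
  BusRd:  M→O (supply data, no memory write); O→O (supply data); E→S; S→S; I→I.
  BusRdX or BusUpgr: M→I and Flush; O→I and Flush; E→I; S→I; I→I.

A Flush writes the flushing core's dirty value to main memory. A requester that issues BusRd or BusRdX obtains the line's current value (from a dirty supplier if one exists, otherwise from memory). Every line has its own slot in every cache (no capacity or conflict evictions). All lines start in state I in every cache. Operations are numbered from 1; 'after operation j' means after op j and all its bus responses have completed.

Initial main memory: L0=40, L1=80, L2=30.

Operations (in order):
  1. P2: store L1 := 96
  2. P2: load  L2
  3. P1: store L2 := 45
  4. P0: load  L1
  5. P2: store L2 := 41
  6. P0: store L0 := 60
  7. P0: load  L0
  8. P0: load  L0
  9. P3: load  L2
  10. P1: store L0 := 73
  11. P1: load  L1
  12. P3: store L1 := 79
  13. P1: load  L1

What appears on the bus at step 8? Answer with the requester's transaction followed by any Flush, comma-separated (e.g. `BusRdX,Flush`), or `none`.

bus = none

[1] P2: store L1 := 96 | P0:I, P1:I, P2:M(96), P3:I | bus: BusRdX
[2] P2: load  L2 | P0:I, P1:I, P2:E(30), P3:I | bus: BusRd
[3] P1: store L2 := 45 | P0:I, P1:M(45), P2:I, P3:I | bus: BusRdX
[4] P0: load  L1 | P0:S(96), P1:I, P2:O(96), P3:I | bus: BusRd
[5] P2: store L2 := 41 | P0:I, P1:I, P2:M(41), P3:I | bus: BusRdX,Flush
[6] P0: store L0 := 60 | P0:M(60), P1:I, P2:I, P3:I | bus: BusRdX
[7] P0: load  L0 | P0:M(60), P1:I, P2:I, P3:I | bus: none
[8] P0: load  L0 | P0:M(60), P1:I, P2:I, P3:I | bus: none
[9] P3: load  L2 | P0:I, P1:I, P2:O(41), P3:S(41) | bus: BusRd
[10] P1: store L0 := 73 | P0:I, P1:M(73), P2:I, P3:I | bus: BusRdX,Flush
[11] P1: load  L1 | P0:S(96), P1:S(96), P2:O(96), P3:I | bus: BusRd
[12] P3: store L1 := 79 | P0:I, P1:I, P2:I, P3:M(79) | bus: BusRdX,Flush
[13] P1: load  L1 | P0:I, P1:S(79), P2:I, P3:O(79) | bus: BusRd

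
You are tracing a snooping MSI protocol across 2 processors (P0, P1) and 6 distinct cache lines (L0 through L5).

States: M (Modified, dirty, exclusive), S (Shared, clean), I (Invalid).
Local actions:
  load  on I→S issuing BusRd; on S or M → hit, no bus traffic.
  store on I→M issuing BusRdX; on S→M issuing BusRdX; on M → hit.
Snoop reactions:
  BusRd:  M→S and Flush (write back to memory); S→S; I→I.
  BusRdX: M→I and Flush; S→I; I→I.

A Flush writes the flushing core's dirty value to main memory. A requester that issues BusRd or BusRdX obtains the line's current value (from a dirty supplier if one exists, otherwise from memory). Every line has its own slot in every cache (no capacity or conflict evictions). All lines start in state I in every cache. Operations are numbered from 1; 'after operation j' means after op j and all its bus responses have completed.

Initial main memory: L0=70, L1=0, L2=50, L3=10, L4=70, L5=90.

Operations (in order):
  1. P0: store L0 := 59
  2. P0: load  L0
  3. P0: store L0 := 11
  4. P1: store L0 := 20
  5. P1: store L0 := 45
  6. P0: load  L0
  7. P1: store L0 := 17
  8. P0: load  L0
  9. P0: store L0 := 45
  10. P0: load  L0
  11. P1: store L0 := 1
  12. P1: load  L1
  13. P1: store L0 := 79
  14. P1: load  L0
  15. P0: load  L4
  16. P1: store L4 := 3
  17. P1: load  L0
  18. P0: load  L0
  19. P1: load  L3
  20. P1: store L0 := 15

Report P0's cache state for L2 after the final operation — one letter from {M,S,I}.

state = I

  op1 P0: store L0 := 59 → M/I on L0; bus BusRdX; mem=70
  op2 P0: load  L0 → M/I on L0; bus (none); mem=70
  op3 P0: store L0 := 11 → M/I on L0; bus (none); mem=70
  op4 P1: store L0 := 20 → I/M on L0; bus BusRdX Flush; mem=11
  op5 P1: store L0 := 45 → I/M on L0; bus (none); mem=11
  op6 P0: load  L0 → S/S on L0; bus BusRd Flush; mem=45
  op7 P1: store L0 := 17 → I/M on L0; bus BusRdX; mem=45
  op8 P0: load  L0 → S/S on L0; bus BusRd Flush; mem=17
  op9 P0: store L0 := 45 → M/I on L0; bus BusRdX; mem=17
  op10 P0: load  L0 → M/I on L0; bus (none); mem=17
  op11 P1: store L0 := 1 → I/M on L0; bus BusRdX Flush; mem=45
  op12 P1: load  L1 → I/S on L1; bus BusRd; mem=0
  op13 P1: store L0 := 79 → I/M on L0; bus (none); mem=45
  op14 P1: load  L0 → I/M on L0; bus (none); mem=45
  op15 P0: load  L4 → S/I on L4; bus BusRd; mem=70
  op16 P1: store L4 := 3 → I/M on L4; bus BusRdX; mem=70
  op17 P1: load  L0 → I/M on L0; bus (none); mem=45
  op18 P0: load  L0 → S/S on L0; bus BusRd Flush; mem=79
  op19 P1: load  L3 → I/S on L3; bus BusRd; mem=10
  op20 P1: store L0 := 15 → I/M on L0; bus BusRdX; mem=79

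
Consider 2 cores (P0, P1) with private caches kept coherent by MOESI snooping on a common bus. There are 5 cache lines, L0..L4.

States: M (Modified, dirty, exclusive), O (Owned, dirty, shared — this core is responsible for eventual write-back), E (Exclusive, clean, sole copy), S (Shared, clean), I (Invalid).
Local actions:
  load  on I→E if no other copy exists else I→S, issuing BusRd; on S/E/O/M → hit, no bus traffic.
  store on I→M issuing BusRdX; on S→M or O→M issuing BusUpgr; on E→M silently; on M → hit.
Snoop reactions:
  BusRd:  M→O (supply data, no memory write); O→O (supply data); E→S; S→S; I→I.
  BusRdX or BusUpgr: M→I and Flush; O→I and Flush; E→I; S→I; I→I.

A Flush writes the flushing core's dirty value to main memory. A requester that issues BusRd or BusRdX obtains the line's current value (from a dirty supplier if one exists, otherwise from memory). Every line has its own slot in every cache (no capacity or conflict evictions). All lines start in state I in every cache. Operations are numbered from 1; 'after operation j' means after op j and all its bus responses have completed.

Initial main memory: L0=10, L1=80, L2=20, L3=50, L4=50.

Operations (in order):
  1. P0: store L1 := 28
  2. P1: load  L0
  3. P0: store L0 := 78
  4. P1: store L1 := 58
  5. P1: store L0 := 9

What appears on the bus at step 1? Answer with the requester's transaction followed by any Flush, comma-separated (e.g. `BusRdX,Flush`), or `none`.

1. P0: store L1 := 28  bus=[BusRdX]  L1: P0=M P1=I  mem[L1]=80
2. P1: load  L0  bus=[BusRd]  L0: P0=I P1=E  mem[L0]=10
3. P0: store L0 := 78  bus=[BusRdX]  L0: P0=M P1=I  mem[L0]=10
4. P1: store L1 := 58  bus=[BusRdX,Flush]  L1: P0=I P1=M  mem[L1]=28
5. P1: store L0 := 9  bus=[BusRdX,Flush]  L0: P0=I P1=M  mem[L0]=78

bus = BusRdX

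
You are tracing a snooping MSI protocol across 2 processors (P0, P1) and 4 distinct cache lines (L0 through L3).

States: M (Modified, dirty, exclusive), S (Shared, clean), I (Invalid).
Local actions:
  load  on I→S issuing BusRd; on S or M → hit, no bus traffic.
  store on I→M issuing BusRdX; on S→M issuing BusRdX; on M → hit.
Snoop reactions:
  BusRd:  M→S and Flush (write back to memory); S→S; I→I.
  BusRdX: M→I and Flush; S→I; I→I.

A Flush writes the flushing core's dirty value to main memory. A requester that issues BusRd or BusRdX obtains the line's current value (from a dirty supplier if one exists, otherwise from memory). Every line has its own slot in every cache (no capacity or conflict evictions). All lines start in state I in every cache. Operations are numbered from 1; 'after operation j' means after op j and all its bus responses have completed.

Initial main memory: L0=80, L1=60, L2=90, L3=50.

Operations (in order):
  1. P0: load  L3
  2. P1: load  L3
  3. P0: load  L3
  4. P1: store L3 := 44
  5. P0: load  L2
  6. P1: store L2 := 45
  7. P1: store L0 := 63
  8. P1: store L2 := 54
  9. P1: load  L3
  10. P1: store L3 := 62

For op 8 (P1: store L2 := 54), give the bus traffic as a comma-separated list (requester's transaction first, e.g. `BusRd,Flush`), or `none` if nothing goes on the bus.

[1] P0: load  L3 | P0:S(50), P1:I | bus: BusRd
[2] P1: load  L3 | P0:S(50), P1:S(50) | bus: BusRd
[3] P0: load  L3 | P0:S(50), P1:S(50) | bus: none
[4] P1: store L3 := 44 | P0:I, P1:M(44) | bus: BusRdX
[5] P0: load  L2 | P0:S(90), P1:I | bus: BusRd
[6] P1: store L2 := 45 | P0:I, P1:M(45) | bus: BusRdX
[7] P1: store L0 := 63 | P0:I, P1:M(63) | bus: BusRdX
[8] P1: store L2 := 54 | P0:I, P1:M(54) | bus: none
[9] P1: load  L3 | P0:I, P1:M(44) | bus: none
[10] P1: store L3 := 62 | P0:I, P1:M(62) | bus: none

bus = none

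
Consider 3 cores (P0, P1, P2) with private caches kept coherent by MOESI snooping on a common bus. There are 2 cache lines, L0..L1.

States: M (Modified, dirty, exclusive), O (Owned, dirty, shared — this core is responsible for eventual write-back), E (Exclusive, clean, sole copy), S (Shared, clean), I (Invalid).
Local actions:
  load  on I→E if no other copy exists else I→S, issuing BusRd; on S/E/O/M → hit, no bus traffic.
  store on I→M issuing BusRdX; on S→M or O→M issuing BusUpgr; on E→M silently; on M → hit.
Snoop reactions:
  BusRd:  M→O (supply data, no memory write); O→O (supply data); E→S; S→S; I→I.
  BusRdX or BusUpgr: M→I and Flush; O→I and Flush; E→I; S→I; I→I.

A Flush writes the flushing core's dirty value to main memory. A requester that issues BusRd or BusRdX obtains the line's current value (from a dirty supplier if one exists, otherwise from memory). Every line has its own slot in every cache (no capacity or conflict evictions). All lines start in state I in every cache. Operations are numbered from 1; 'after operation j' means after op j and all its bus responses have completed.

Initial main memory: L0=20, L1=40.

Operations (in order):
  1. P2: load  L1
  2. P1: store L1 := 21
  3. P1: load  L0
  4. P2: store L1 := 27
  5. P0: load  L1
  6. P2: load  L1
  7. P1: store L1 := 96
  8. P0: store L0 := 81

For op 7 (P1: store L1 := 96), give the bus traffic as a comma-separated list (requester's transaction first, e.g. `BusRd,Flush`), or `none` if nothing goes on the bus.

1. P2: load  L1  bus=[BusRd]  L1: P0=I P1=I P2=E  mem[L1]=40
2. P1: store L1 := 21  bus=[BusRdX]  L1: P0=I P1=M P2=I  mem[L1]=40
3. P1: load  L0  bus=[BusRd]  L0: P0=I P1=E P2=I  mem[L0]=20
4. P2: store L1 := 27  bus=[BusRdX,Flush]  L1: P0=I P1=I P2=M  mem[L1]=21
5. P0: load  L1  bus=[BusRd]  L1: P0=S P1=I P2=O  mem[L1]=21
6. P2: load  L1  bus=[-]  L1: P0=S P1=I P2=O  mem[L1]=21
7. P1: store L1 := 96  bus=[BusRdX,Flush]  L1: P0=I P1=M P2=I  mem[L1]=27
8. P0: store L0 := 81  bus=[BusRdX]  L0: P0=M P1=I P2=I  mem[L0]=20

bus = BusRdX,Flush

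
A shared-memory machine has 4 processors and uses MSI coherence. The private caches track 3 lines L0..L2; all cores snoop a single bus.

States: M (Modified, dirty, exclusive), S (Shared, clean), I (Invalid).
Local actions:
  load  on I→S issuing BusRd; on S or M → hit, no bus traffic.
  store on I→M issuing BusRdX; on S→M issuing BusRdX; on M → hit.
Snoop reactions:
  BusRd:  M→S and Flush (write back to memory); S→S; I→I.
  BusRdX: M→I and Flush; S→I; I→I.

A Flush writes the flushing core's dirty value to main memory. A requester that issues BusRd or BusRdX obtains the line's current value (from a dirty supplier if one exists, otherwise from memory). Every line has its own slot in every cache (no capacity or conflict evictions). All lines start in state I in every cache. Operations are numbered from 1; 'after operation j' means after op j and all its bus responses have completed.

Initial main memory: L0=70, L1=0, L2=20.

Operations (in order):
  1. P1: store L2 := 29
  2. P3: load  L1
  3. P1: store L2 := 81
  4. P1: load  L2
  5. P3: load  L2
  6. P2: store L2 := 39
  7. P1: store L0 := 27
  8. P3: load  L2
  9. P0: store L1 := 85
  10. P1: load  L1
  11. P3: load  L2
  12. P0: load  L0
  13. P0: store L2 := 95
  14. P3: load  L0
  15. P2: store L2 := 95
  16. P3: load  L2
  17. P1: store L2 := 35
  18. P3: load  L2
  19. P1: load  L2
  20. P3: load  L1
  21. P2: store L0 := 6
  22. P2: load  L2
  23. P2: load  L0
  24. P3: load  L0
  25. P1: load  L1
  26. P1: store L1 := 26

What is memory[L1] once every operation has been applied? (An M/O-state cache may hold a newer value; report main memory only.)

step 1: P1: store L2 := 29  ⟶  IMII  (L2)  txn=BusRdX  M[L2]=20
step 2: P3: load  L1  ⟶  IIIS  (L1)  txn=BusRd  M[L1]=0
step 3: P1: store L2 := 81  ⟶  IMII  (L2)  txn=∅  M[L2]=20
step 4: P1: load  L2  ⟶  IMII  (L2)  txn=∅  M[L2]=20
step 5: P3: load  L2  ⟶  ISIS  (L2)  txn=BusRd+Flush  M[L2]=81
step 6: P2: store L2 := 39  ⟶  IIMI  (L2)  txn=BusRdX  M[L2]=81
step 7: P1: store L0 := 27  ⟶  IMII  (L0)  txn=BusRdX  M[L0]=70
step 8: P3: load  L2  ⟶  IISS  (L2)  txn=BusRd+Flush  M[L2]=39
step 9: P0: store L1 := 85  ⟶  MIII  (L1)  txn=BusRdX  M[L1]=0
step 10: P1: load  L1  ⟶  SSII  (L1)  txn=BusRd+Flush  M[L1]=85
step 11: P3: load  L2  ⟶  IISS  (L2)  txn=∅  M[L2]=39
step 12: P0: load  L0  ⟶  SSII  (L0)  txn=BusRd+Flush  M[L0]=27
step 13: P0: store L2 := 95  ⟶  MIII  (L2)  txn=BusRdX  M[L2]=39
step 14: P3: load  L0  ⟶  SSIS  (L0)  txn=BusRd  M[L0]=27
step 15: P2: store L2 := 95  ⟶  IIMI  (L2)  txn=BusRdX+Flush  M[L2]=95
step 16: P3: load  L2  ⟶  IISS  (L2)  txn=BusRd+Flush  M[L2]=95
step 17: P1: store L2 := 35  ⟶  IMII  (L2)  txn=BusRdX  M[L2]=95
step 18: P3: load  L2  ⟶  ISIS  (L2)  txn=BusRd+Flush  M[L2]=35
step 19: P1: load  L2  ⟶  ISIS  (L2)  txn=∅  M[L2]=35
step 20: P3: load  L1  ⟶  SSIS  (L1)  txn=BusRd  M[L1]=85
step 21: P2: store L0 := 6  ⟶  IIMI  (L0)  txn=BusRdX  M[L0]=27
step 22: P2: load  L2  ⟶  ISSS  (L2)  txn=BusRd  M[L2]=35
step 23: P2: load  L0  ⟶  IIMI  (L0)  txn=∅  M[L0]=27
step 24: P3: load  L0  ⟶  IISS  (L0)  txn=BusRd+Flush  M[L0]=6
step 25: P1: load  L1  ⟶  SSIS  (L1)  txn=∅  M[L1]=85
step 26: P1: store L1 := 26  ⟶  IMII  (L1)  txn=BusRdX  M[L1]=85

memory[L1] = 85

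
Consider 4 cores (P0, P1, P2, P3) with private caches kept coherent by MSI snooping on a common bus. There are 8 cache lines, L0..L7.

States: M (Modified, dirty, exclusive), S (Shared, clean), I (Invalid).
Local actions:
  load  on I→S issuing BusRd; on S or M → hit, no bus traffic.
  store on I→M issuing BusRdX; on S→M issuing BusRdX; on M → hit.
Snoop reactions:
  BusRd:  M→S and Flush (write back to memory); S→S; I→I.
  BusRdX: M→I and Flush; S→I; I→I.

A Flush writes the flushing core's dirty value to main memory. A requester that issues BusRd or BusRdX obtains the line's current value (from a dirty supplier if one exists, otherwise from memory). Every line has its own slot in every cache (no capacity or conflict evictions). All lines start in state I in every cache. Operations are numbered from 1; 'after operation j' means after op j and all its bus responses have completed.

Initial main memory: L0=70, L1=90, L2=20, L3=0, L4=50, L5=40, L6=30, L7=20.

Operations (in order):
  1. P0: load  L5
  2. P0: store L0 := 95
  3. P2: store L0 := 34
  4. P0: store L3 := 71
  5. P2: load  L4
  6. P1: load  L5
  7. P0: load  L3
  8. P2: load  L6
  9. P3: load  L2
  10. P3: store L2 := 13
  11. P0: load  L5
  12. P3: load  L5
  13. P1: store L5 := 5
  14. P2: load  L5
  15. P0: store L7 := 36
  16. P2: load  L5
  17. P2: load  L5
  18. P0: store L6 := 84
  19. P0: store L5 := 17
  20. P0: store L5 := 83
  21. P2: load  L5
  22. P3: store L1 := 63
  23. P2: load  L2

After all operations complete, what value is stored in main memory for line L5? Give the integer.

  op1 P0: load  L5 → S/I/I/I on L5; bus BusRd; mem=40
  op2 P0: store L0 := 95 → M/I/I/I on L0; bus BusRdX; mem=70
  op3 P2: store L0 := 34 → I/I/M/I on L0; bus BusRdX Flush; mem=95
  op4 P0: store L3 := 71 → M/I/I/I on L3; bus BusRdX; mem=0
  op5 P2: load  L4 → I/I/S/I on L4; bus BusRd; mem=50
  op6 P1: load  L5 → S/S/I/I on L5; bus BusRd; mem=40
  op7 P0: load  L3 → M/I/I/I on L3; bus (none); mem=0
  op8 P2: load  L6 → I/I/S/I on L6; bus BusRd; mem=30
  op9 P3: load  L2 → I/I/I/S on L2; bus BusRd; mem=20
  op10 P3: store L2 := 13 → I/I/I/M on L2; bus BusRdX; mem=20
  op11 P0: load  L5 → S/S/I/I on L5; bus (none); mem=40
  op12 P3: load  L5 → S/S/I/S on L5; bus BusRd; mem=40
  op13 P1: store L5 := 5 → I/M/I/I on L5; bus BusRdX; mem=40
  op14 P2: load  L5 → I/S/S/I on L5; bus BusRd Flush; mem=5
  op15 P0: store L7 := 36 → M/I/I/I on L7; bus BusRdX; mem=20
  op16 P2: load  L5 → I/S/S/I on L5; bus (none); mem=5
  op17 P2: load  L5 → I/S/S/I on L5; bus (none); mem=5
  op18 P0: store L6 := 84 → M/I/I/I on L6; bus BusRdX; mem=30
  op19 P0: store L5 := 17 → M/I/I/I on L5; bus BusRdX; mem=5
  op20 P0: store L5 := 83 → M/I/I/I on L5; bus (none); mem=5
  op21 P2: load  L5 → S/I/S/I on L5; bus BusRd Flush; mem=83
  op22 P3: store L1 := 63 → I/I/I/M on L1; bus BusRdX; mem=90
  op23 P2: load  L2 → I/I/S/S on L2; bus BusRd Flush; mem=13

memory[L5] = 83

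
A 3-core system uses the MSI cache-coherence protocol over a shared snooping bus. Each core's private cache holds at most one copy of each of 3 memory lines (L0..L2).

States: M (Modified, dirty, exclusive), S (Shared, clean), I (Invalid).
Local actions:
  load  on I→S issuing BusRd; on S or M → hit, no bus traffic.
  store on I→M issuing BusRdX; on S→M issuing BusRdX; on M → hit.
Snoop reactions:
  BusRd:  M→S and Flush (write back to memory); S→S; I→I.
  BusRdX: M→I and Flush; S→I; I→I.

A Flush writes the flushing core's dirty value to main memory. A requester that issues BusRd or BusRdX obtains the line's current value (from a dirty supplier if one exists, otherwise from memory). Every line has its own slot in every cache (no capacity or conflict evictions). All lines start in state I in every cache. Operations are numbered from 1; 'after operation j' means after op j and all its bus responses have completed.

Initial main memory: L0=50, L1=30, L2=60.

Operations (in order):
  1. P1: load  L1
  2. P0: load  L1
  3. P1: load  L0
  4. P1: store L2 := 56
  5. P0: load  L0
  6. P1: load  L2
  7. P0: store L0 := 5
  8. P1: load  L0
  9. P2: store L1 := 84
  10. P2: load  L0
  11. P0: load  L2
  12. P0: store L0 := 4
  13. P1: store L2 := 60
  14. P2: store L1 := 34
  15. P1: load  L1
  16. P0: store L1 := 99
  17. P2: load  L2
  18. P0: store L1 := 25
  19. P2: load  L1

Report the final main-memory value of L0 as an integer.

memory[L0] = 5

  op1 P1: load  L1 → I/S/I on L1; bus BusRd; mem=30
  op2 P0: load  L1 → S/S/I on L1; bus BusRd; mem=30
  op3 P1: load  L0 → I/S/I on L0; bus BusRd; mem=50
  op4 P1: store L2 := 56 → I/M/I on L2; bus BusRdX; mem=60
  op5 P0: load  L0 → S/S/I on L0; bus BusRd; mem=50
  op6 P1: load  L2 → I/M/I on L2; bus (none); mem=60
  op7 P0: store L0 := 5 → M/I/I on L0; bus BusRdX; mem=50
  op8 P1: load  L0 → S/S/I on L0; bus BusRd Flush; mem=5
  op9 P2: store L1 := 84 → I/I/M on L1; bus BusRdX; mem=30
  op10 P2: load  L0 → S/S/S on L0; bus BusRd; mem=5
  op11 P0: load  L2 → S/S/I on L2; bus BusRd Flush; mem=56
  op12 P0: store L0 := 4 → M/I/I on L0; bus BusRdX; mem=5
  op13 P1: store L2 := 60 → I/M/I on L2; bus BusRdX; mem=56
  op14 P2: store L1 := 34 → I/I/M on L1; bus (none); mem=30
  op15 P1: load  L1 → I/S/S on L1; bus BusRd Flush; mem=34
  op16 P0: store L1 := 99 → M/I/I on L1; bus BusRdX; mem=34
  op17 P2: load  L2 → I/S/S on L2; bus BusRd Flush; mem=60
  op18 P0: store L1 := 25 → M/I/I on L1; bus (none); mem=34
  op19 P2: load  L1 → S/I/S on L1; bus BusRd Flush; mem=25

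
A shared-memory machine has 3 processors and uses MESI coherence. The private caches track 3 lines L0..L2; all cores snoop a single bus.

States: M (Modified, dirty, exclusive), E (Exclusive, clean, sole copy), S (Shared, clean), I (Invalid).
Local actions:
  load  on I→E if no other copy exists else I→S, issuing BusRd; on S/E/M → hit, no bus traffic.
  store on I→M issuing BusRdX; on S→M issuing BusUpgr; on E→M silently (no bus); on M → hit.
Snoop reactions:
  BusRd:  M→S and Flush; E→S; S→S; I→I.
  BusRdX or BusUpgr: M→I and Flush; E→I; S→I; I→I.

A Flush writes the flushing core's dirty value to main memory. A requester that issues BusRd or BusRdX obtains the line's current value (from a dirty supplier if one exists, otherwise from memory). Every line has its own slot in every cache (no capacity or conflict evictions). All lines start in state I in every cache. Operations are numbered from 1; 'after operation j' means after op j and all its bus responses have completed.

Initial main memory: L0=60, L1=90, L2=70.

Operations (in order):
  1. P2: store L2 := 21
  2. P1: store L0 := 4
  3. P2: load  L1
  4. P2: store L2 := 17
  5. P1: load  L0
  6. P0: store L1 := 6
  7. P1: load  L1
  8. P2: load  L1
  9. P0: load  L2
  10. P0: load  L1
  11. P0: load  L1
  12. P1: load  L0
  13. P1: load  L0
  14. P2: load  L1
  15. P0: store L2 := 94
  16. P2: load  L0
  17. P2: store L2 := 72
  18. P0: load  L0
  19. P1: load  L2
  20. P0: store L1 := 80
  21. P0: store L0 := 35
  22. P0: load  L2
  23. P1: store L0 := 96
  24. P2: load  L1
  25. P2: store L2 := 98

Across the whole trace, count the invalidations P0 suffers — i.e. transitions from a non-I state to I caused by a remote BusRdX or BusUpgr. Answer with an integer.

invalidations = 3

step 1: P2: store L2 := 21  ⟶  IIM  (L2)  txn=BusRdX  M[L2]=70
step 2: P1: store L0 := 4  ⟶  IMI  (L0)  txn=BusRdX  M[L0]=60
step 3: P2: load  L1  ⟶  IIE  (L1)  txn=BusRd  M[L1]=90
step 4: P2: store L2 := 17  ⟶  IIM  (L2)  txn=∅  M[L2]=70
step 5: P1: load  L0  ⟶  IMI  (L0)  txn=∅  M[L0]=60
step 6: P0: store L1 := 6  ⟶  MII  (L1)  txn=BusRdX  M[L1]=90
step 7: P1: load  L1  ⟶  SSI  (L1)  txn=BusRd+Flush  M[L1]=6
step 8: P2: load  L1  ⟶  SSS  (L1)  txn=BusRd  M[L1]=6
step 9: P0: load  L2  ⟶  SIS  (L2)  txn=BusRd+Flush  M[L2]=17
step 10: P0: load  L1  ⟶  SSS  (L1)  txn=∅  M[L1]=6
step 11: P0: load  L1  ⟶  SSS  (L1)  txn=∅  M[L1]=6
step 12: P1: load  L0  ⟶  IMI  (L0)  txn=∅  M[L0]=60
step 13: P1: load  L0  ⟶  IMI  (L0)  txn=∅  M[L0]=60
step 14: P2: load  L1  ⟶  SSS  (L1)  txn=∅  M[L1]=6
step 15: P0: store L2 := 94  ⟶  MII  (L2)  txn=BusUpgr  M[L2]=17
step 16: P2: load  L0  ⟶  ISS  (L0)  txn=BusRd+Flush  M[L0]=4
step 17: P2: store L2 := 72  ⟶  IIM  (L2)  txn=BusRdX+Flush  M[L2]=94
step 18: P0: load  L0  ⟶  SSS  (L0)  txn=BusRd  M[L0]=4
step 19: P1: load  L2  ⟶  ISS  (L2)  txn=BusRd+Flush  M[L2]=72
step 20: P0: store L1 := 80  ⟶  MII  (L1)  txn=BusUpgr  M[L1]=6
step 21: P0: store L0 := 35  ⟶  MII  (L0)  txn=BusUpgr  M[L0]=4
step 22: P0: load  L2  ⟶  SSS  (L2)  txn=BusRd  M[L2]=72
step 23: P1: store L0 := 96  ⟶  IMI  (L0)  txn=BusRdX+Flush  M[L0]=35
step 24: P2: load  L1  ⟶  SIS  (L1)  txn=BusRd+Flush  M[L1]=80
step 25: P2: store L2 := 98  ⟶  IIM  (L2)  txn=BusUpgr  M[L2]=72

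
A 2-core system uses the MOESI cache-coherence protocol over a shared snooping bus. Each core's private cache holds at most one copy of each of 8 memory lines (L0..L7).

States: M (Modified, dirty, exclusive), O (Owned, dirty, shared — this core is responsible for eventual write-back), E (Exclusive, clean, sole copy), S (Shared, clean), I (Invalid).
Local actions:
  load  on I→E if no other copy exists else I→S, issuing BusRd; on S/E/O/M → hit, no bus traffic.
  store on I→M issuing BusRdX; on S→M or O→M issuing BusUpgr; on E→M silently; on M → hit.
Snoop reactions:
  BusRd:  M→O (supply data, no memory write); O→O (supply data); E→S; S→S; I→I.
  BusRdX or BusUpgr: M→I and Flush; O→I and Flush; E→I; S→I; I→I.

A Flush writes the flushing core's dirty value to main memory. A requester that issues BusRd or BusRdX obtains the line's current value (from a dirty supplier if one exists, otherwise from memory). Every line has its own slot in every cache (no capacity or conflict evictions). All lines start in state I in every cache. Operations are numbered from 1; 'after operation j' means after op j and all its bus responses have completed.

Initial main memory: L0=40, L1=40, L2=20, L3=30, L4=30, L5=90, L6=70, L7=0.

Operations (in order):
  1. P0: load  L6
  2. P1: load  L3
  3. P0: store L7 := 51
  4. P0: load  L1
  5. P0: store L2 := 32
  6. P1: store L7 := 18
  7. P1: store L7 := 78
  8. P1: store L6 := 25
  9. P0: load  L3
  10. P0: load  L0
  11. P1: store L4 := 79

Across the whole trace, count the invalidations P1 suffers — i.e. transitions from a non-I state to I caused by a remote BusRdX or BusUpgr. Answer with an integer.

  op1 P0: load  L6 → E/I on L6; bus BusRd; mem=70
  op2 P1: load  L3 → I/E on L3; bus BusRd; mem=30
  op3 P0: store L7 := 51 → M/I on L7; bus BusRdX; mem=0
  op4 P0: load  L1 → E/I on L1; bus BusRd; mem=40
  op5 P0: store L2 := 32 → M/I on L2; bus BusRdX; mem=20
  op6 P1: store L7 := 18 → I/M on L7; bus BusRdX Flush; mem=51
  op7 P1: store L7 := 78 → I/M on L7; bus (none); mem=51
  op8 P1: store L6 := 25 → I/M on L6; bus BusRdX; mem=70
  op9 P0: load  L3 → S/S on L3; bus BusRd; mem=30
  op10 P0: load  L0 → E/I on L0; bus BusRd; mem=40
  op11 P1: store L4 := 79 → I/M on L4; bus BusRdX; mem=30

invalidations = 0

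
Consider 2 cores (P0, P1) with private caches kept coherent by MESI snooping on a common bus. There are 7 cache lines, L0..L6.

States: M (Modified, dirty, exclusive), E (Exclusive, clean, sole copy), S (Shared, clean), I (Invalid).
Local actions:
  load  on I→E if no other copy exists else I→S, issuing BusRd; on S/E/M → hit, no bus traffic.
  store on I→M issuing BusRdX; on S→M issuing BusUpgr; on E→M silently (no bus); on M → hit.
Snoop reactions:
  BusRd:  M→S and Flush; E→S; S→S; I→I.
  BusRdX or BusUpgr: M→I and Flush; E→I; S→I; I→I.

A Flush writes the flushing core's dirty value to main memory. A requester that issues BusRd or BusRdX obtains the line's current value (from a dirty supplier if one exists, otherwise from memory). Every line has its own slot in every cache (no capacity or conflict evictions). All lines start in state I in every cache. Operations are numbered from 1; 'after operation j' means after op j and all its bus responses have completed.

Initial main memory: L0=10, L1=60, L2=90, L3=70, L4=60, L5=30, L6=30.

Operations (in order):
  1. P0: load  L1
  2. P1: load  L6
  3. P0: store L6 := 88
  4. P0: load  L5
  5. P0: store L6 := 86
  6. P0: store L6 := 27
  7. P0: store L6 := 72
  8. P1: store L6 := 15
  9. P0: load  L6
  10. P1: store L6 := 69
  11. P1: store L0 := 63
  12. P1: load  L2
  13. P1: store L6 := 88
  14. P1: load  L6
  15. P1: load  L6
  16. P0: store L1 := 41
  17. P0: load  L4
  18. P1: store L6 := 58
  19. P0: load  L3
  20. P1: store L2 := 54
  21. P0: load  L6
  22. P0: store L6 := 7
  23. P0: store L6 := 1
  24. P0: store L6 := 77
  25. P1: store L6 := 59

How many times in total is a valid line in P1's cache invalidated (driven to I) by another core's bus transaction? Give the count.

  op1 P0: load  L1 → E/I on L1; bus BusRd; mem=60
  op2 P1: load  L6 → I/E on L6; bus BusRd; mem=30
  op3 P0: store L6 := 88 → M/I on L6; bus BusRdX; mem=30
  op4 P0: load  L5 → E/I on L5; bus BusRd; mem=30
  op5 P0: store L6 := 86 → M/I on L6; bus (none); mem=30
  op6 P0: store L6 := 27 → M/I on L6; bus (none); mem=30
  op7 P0: store L6 := 72 → M/I on L6; bus (none); mem=30
  op8 P1: store L6 := 15 → I/M on L6; bus BusRdX Flush; mem=72
  op9 P0: load  L6 → S/S on L6; bus BusRd Flush; mem=15
  op10 P1: store L6 := 69 → I/M on L6; bus BusUpgr; mem=15
  op11 P1: store L0 := 63 → I/M on L0; bus BusRdX; mem=10
  op12 P1: load  L2 → I/E on L2; bus BusRd; mem=90
  op13 P1: store L6 := 88 → I/M on L6; bus (none); mem=15
  op14 P1: load  L6 → I/M on L6; bus (none); mem=15
  op15 P1: load  L6 → I/M on L6; bus (none); mem=15
  op16 P0: store L1 := 41 → M/I on L1; bus (none); mem=60
  op17 P0: load  L4 → E/I on L4; bus BusRd; mem=60
  op18 P1: store L6 := 58 → I/M on L6; bus (none); mem=15
  op19 P0: load  L3 → E/I on L3; bus BusRd; mem=70
  op20 P1: store L2 := 54 → I/M on L2; bus (none); mem=90
  op21 P0: load  L6 → S/S on L6; bus BusRd Flush; mem=58
  op22 P0: store L6 := 7 → M/I on L6; bus BusUpgr; mem=58
  op23 P0: store L6 := 1 → M/I on L6; bus (none); mem=58
  op24 P0: store L6 := 77 → M/I on L6; bus (none); mem=58
  op25 P1: store L6 := 59 → I/M on L6; bus BusRdX Flush; mem=77

invalidations = 2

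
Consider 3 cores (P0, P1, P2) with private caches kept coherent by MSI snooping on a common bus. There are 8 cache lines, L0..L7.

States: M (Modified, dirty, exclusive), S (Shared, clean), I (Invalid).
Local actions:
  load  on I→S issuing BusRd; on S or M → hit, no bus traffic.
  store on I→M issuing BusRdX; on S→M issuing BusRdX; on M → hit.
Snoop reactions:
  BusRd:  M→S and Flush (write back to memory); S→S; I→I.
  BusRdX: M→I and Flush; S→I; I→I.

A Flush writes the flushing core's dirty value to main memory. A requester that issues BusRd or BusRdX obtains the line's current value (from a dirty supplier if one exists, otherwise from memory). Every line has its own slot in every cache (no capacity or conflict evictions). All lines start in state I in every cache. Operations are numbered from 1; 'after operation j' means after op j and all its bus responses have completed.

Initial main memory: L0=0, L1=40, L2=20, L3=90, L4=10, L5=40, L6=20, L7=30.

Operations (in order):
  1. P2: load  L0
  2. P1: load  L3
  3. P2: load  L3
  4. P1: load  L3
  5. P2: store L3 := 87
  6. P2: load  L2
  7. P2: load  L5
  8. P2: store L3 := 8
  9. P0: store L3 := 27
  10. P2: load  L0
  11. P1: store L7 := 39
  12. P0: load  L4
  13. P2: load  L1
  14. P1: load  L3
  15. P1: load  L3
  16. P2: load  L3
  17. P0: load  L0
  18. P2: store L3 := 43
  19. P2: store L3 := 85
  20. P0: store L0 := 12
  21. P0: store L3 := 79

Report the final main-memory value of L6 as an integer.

step 1: P2: load  L0  ⟶  IIS  (L0)  txn=BusRd  M[L0]=0
step 2: P1: load  L3  ⟶  ISI  (L3)  txn=BusRd  M[L3]=90
step 3: P2: load  L3  ⟶  ISS  (L3)  txn=BusRd  M[L3]=90
step 4: P1: load  L3  ⟶  ISS  (L3)  txn=∅  M[L3]=90
step 5: P2: store L3 := 87  ⟶  IIM  (L3)  txn=BusRdX  M[L3]=90
step 6: P2: load  L2  ⟶  IIS  (L2)  txn=BusRd  M[L2]=20
step 7: P2: load  L5  ⟶  IIS  (L5)  txn=BusRd  M[L5]=40
step 8: P2: store L3 := 8  ⟶  IIM  (L3)  txn=∅  M[L3]=90
step 9: P0: store L3 := 27  ⟶  MII  (L3)  txn=BusRdX+Flush  M[L3]=8
step 10: P2: load  L0  ⟶  IIS  (L0)  txn=∅  M[L0]=0
step 11: P1: store L7 := 39  ⟶  IMI  (L7)  txn=BusRdX  M[L7]=30
step 12: P0: load  L4  ⟶  SII  (L4)  txn=BusRd  M[L4]=10
step 13: P2: load  L1  ⟶  IIS  (L1)  txn=BusRd  M[L1]=40
step 14: P1: load  L3  ⟶  SSI  (L3)  txn=BusRd+Flush  M[L3]=27
step 15: P1: load  L3  ⟶  SSI  (L3)  txn=∅  M[L3]=27
step 16: P2: load  L3  ⟶  SSS  (L3)  txn=BusRd  M[L3]=27
step 17: P0: load  L0  ⟶  SIS  (L0)  txn=BusRd  M[L0]=0
step 18: P2: store L3 := 43  ⟶  IIM  (L3)  txn=BusRdX  M[L3]=27
step 19: P2: store L3 := 85  ⟶  IIM  (L3)  txn=∅  M[L3]=27
step 20: P0: store L0 := 12  ⟶  MII  (L0)  txn=BusRdX  M[L0]=0
step 21: P0: store L3 := 79  ⟶  MII  (L3)  txn=BusRdX+Flush  M[L3]=85

memory[L6] = 20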